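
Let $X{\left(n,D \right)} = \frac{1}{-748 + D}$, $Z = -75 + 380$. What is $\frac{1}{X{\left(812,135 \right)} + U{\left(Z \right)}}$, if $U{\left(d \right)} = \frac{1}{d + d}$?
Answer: $\frac{373930}{3} \approx 1.2464 \cdot 10^{5}$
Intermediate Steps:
$Z = 305$
$U{\left(d \right)} = \frac{1}{2 d}$
$\frac{1}{X{\left(812,135 \right)} + U{\left(Z \right)}} = \frac{1}{\frac{1}{-748 + 135} + \frac{1}{2 \cdot 305}} = \frac{1}{\frac{1}{-613} + \frac{1}{2} \cdot \frac{1}{305}} = \frac{1}{- \frac{1}{613} + \frac{1}{610}} = \frac{1}{\frac{3}{373930}} = \frac{373930}{3}$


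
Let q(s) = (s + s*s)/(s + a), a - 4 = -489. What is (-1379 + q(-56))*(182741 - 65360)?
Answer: -87932337339/541 ≈ -1.6254e+8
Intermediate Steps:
a = -485 (a = 4 - 489 = -485)
q(s) = (s + s²)/(-485 + s) (q(s) = (s + s*s)/(s - 485) = (s + s²)/(-485 + s))
(-1379 + q(-56))*(182741 - 65360) = (-1379 - 56*(1 - 56)/(-485 - 56))*(182741 - 65360) = (-1379 - 56*(-55)/(-541))*117381 = (-1379 - 56*(-1/541)*(-55))*117381 = (-1379 - 3080/541)*117381 = -749119/541*117381 = -87932337339/541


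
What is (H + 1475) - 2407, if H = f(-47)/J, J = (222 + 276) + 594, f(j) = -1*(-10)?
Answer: -508867/546 ≈ -931.99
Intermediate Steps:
f(j) = 10
J = 1092 (J = 498 + 594 = 1092)
H = 5/546 (H = 10/1092 = 10*(1/1092) = 5/546 ≈ 0.0091575)
(H + 1475) - 2407 = (5/546 + 1475) - 2407 = 805355/546 - 2407 = -508867/546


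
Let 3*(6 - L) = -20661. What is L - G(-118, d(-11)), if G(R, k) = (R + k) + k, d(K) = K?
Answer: 7033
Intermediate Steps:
L = 6893 (L = 6 - ⅓*(-20661) = 6 + 6887 = 6893)
G(R, k) = R + 2*k
L - G(-118, d(-11)) = 6893 - (-118 + 2*(-11)) = 6893 - (-118 - 22) = 6893 - 1*(-140) = 6893 + 140 = 7033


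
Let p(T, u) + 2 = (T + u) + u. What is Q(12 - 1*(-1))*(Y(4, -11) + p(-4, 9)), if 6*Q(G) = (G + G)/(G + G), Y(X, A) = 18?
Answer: 5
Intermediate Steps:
p(T, u) = -2 + T + 2*u (p(T, u) = -2 + ((T + u) + u) = -2 + (T + 2*u) = -2 + T + 2*u)
Q(G) = ⅙ (Q(G) = ((G + G)/(G + G))/6 = ((2*G)/((2*G)))/6 = ((2*G)*(1/(2*G)))/6 = (⅙)*1 = ⅙)
Q(12 - 1*(-1))*(Y(4, -11) + p(-4, 9)) = (18 + (-2 - 4 + 2*9))/6 = (18 + (-2 - 4 + 18))/6 = (18 + 12)/6 = (⅙)*30 = 5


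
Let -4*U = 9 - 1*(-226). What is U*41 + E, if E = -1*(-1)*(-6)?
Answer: -9659/4 ≈ -2414.8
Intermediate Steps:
E = -6 (E = 1*(-6) = -6)
U = -235/4 (U = -(9 - 1*(-226))/4 = -(9 + 226)/4 = -¼*235 = -235/4 ≈ -58.750)
U*41 + E = -235/4*41 - 6 = -9635/4 - 6 = -9659/4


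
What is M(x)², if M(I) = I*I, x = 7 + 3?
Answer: 10000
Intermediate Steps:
x = 10
M(I) = I²
M(x)² = (10²)² = 100² = 10000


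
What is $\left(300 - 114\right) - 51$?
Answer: $135$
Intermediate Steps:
$\left(300 - 114\right) - 51 = 186 - 51 = 135$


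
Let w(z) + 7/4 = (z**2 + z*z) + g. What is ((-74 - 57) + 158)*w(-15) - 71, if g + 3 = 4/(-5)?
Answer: 238583/20 ≈ 11929.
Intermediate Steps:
g = -19/5 (g = -3 + 4/(-5) = -3 + 4*(-1/5) = -3 - 4/5 = -19/5 ≈ -3.8000)
w(z) = -111/20 + 2*z**2 (w(z) = -7/4 + ((z**2 + z*z) - 19/5) = -7/4 + ((z**2 + z**2) - 19/5) = -7/4 + (2*z**2 - 19/5) = -7/4 + (-19/5 + 2*z**2) = -111/20 + 2*z**2)
((-74 - 57) + 158)*w(-15) - 71 = ((-74 - 57) + 158)*(-111/20 + 2*(-15)**2) - 71 = (-131 + 158)*(-111/20 + 2*225) - 71 = 27*(-111/20 + 450) - 71 = 27*(8889/20) - 71 = 240003/20 - 71 = 238583/20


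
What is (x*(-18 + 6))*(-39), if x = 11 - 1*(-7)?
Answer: 8424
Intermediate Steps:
x = 18 (x = 11 + 7 = 18)
(x*(-18 + 6))*(-39) = (18*(-18 + 6))*(-39) = (18*(-12))*(-39) = -216*(-39) = 8424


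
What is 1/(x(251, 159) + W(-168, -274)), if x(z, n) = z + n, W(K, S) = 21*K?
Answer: -1/3118 ≈ -0.00032072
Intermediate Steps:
x(z, n) = n + z
1/(x(251, 159) + W(-168, -274)) = 1/((159 + 251) + 21*(-168)) = 1/(410 - 3528) = 1/(-3118) = -1/3118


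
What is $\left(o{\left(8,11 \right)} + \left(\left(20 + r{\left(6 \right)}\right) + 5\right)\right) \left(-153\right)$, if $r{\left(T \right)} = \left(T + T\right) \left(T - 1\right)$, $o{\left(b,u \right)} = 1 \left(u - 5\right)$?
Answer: $-13923$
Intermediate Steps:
$o{\left(b,u \right)} = -5 + u$ ($o{\left(b,u \right)} = 1 \left(-5 + u\right) = -5 + u$)
$r{\left(T \right)} = 2 T \left(-1 + T\right)$
$\left(o{\left(8,11 \right)} + \left(\left(20 + r{\left(6 \right)}\right) + 5\right)\right) \left(-153\right) = \left(\left(-5 + 11\right) + \left(\left(20 + 2 \cdot 6 \left(-1 + 6\right)\right) + 5\right)\right) \left(-153\right) = \left(6 + \left(\left(20 + 2 \cdot 6 \cdot 5\right) + 5\right)\right) \left(-153\right) = \left(6 + \left(\left(20 + 60\right) + 5\right)\right) \left(-153\right) = \left(6 + \left(80 + 5\right)\right) \left(-153\right) = \left(6 + 85\right) \left(-153\right) = 91 \left(-153\right) = -13923$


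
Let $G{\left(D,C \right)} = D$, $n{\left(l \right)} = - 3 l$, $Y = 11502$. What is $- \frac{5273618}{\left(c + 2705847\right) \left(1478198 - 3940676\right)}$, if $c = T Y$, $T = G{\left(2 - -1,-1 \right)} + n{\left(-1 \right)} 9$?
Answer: $\frac{2636809}{3756395683773} \approx 7.0195 \cdot 10^{-7}$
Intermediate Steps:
$T = 30$ ($T = \left(2 - -1\right) + \left(-3\right) \left(-1\right) 9 = \left(2 + 1\right) + 3 \cdot 9 = 3 + 27 = 30$)
$c = 345060$ ($c = 30 \cdot 11502 = 345060$)
$- \frac{5273618}{\left(c + 2705847\right) \left(1478198 - 3940676\right)} = - \frac{5273618}{\left(345060 + 2705847\right) \left(1478198 - 3940676\right)} = - \frac{5273618}{3050907 \left(-2462478\right)} = - \frac{5273618}{-7512791367546} = \left(-5273618\right) \left(- \frac{1}{7512791367546}\right) = \frac{2636809}{3756395683773}$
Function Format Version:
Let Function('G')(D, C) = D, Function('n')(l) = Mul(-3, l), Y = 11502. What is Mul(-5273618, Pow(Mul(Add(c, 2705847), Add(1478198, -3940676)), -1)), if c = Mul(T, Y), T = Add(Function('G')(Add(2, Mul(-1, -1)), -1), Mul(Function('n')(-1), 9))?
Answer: Rational(2636809, 3756395683773) ≈ 7.0195e-7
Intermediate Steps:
T = 30 (T = Add(Add(2, Mul(-1, -1)), Mul(Mul(-3, -1), 9)) = Add(Add(2, 1), Mul(3, 9)) = Add(3, 27) = 30)
c = 345060 (c = Mul(30, 11502) = 345060)
Mul(-5273618, Pow(Mul(Add(c, 2705847), Add(1478198, -3940676)), -1)) = Mul(-5273618, Pow(Mul(Add(345060, 2705847), Add(1478198, -3940676)), -1)) = Mul(-5273618, Pow(Mul(3050907, -2462478), -1)) = Mul(-5273618, Pow(-7512791367546, -1)) = Mul(-5273618, Rational(-1, 7512791367546)) = Rational(2636809, 3756395683773)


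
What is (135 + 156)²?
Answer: 84681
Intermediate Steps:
(135 + 156)² = 291² = 84681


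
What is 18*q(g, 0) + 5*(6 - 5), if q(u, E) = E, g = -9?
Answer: 5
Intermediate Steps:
18*q(g, 0) + 5*(6 - 5) = 18*0 + 5*(6 - 5) = 0 + 5*1 = 0 + 5 = 5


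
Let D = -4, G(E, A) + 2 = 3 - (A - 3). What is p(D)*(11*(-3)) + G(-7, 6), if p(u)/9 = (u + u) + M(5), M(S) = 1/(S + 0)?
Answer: 11573/5 ≈ 2314.6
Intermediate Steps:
G(E, A) = 4 - A (G(E, A) = -2 + (3 - (A - 3)) = -2 + (3 - (-3 + A)) = -2 + (3 + (3 - A)) = -2 + (6 - A) = 4 - A)
M(S) = 1/S
p(u) = 9/5 + 18*u (p(u) = 9*((u + u) + 1/5) = 9*(2*u + ⅕) = 9*(⅕ + 2*u) = 9/5 + 18*u)
p(D)*(11*(-3)) + G(-7, 6) = (9/5 + 18*(-4))*(11*(-3)) + (4 - 1*6) = (9/5 - 72)*(-33) + (4 - 6) = -351/5*(-33) - 2 = 11583/5 - 2 = 11573/5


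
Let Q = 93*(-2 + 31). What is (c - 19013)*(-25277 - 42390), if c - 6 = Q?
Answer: 1103648770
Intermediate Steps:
Q = 2697 (Q = 93*29 = 2697)
c = 2703 (c = 6 + 2697 = 2703)
(c - 19013)*(-25277 - 42390) = (2703 - 19013)*(-25277 - 42390) = -16310*(-67667) = 1103648770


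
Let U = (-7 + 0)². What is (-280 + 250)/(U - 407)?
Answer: 15/179 ≈ 0.083799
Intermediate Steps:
U = 49 (U = (-7)² = 49)
(-280 + 250)/(U - 407) = (-280 + 250)/(49 - 407) = -30/(-358) = -30*(-1/358) = 15/179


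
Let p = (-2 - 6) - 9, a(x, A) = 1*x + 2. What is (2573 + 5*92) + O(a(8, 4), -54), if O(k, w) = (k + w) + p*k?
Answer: 2819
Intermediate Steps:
a(x, A) = 2 + x (a(x, A) = x + 2 = 2 + x)
p = -17 (p = -8 - 9 = -17)
O(k, w) = w - 16*k (O(k, w) = (k + w) - 17*k = w - 16*k)
(2573 + 5*92) + O(a(8, 4), -54) = (2573 + 5*92) + (-54 - 16*(2 + 8)) = (2573 + 460) + (-54 - 16*10) = 3033 + (-54 - 160) = 3033 - 214 = 2819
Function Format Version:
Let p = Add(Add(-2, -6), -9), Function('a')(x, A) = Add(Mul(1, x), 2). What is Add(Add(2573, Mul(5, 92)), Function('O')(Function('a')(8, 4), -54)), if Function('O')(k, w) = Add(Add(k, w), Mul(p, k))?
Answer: 2819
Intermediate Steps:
Function('a')(x, A) = Add(2, x) (Function('a')(x, A) = Add(x, 2) = Add(2, x))
p = -17 (p = Add(-8, -9) = -17)
Function('O')(k, w) = Add(w, Mul(-16, k)) (Function('O')(k, w) = Add(Add(k, w), Mul(-17, k)) = Add(w, Mul(-16, k)))
Add(Add(2573, Mul(5, 92)), Function('O')(Function('a')(8, 4), -54)) = Add(Add(2573, Mul(5, 92)), Add(-54, Mul(-16, Add(2, 8)))) = Add(Add(2573, 460), Add(-54, Mul(-16, 10))) = Add(3033, Add(-54, -160)) = Add(3033, -214) = 2819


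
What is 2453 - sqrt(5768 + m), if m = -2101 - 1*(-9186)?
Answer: 2453 - sqrt(12853) ≈ 2339.6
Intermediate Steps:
m = 7085 (m = -2101 + 9186 = 7085)
2453 - sqrt(5768 + m) = 2453 - sqrt(5768 + 7085) = 2453 - sqrt(12853)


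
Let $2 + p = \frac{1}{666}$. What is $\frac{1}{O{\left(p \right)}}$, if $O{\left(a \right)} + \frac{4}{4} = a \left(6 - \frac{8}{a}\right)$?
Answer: $- \frac{111}{2330} \approx -0.047639$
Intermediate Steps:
$p = - \frac{1331}{666}$ ($p = -2 + \frac{1}{666} = - \frac{1331}{666} \approx -1.9985$)
$O{\left(a \right)} = -1 + a \left(6 - \frac{8}{a}\right)$
$\frac{1}{O{\left(p \right)}} = \frac{1}{-9 + 6 \left(- \frac{1331}{666}\right)} = \frac{1}{-9 - \frac{1331}{111}} = \frac{1}{- \frac{2330}{111}} = - \frac{111}{2330}$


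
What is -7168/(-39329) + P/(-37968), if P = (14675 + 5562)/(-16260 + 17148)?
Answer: 34411057877/189428600448 ≈ 0.18166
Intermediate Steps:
P = 20237/888 ≈ 22.789
-7168/(-39329) + P/(-37968) = -7168/(-39329) + (20237/888)/(-37968) = -7168*(-1/39329) + (20237/888)*(-1/37968) = 7168/39329 - 2891/4816512 = 34411057877/189428600448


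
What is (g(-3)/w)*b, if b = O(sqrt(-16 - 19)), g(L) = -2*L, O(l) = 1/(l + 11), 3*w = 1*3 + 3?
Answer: 11/52 - I*sqrt(35)/52 ≈ 0.21154 - 0.11377*I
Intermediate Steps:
w = 2 (w = (1*3 + 3)/3 = (3 + 3)/3 = (1/3)*6 = 2)
O(l) = 1/(11 + l)
b = 1/(11 + I*sqrt(35)) (b = 1/(11 + sqrt(-16 - 19)) = 1/(11 + sqrt(-35)) = 1/(11 + I*sqrt(35)) ≈ 0.070513 - 0.037924*I)
(g(-3)/w)*b = (-2*(-3)/2)*(11/156 - I*sqrt(35)/156) = (6*(1/2))*(11/156 - I*sqrt(35)/156) = 3*(11/156 - I*sqrt(35)/156) = 11/52 - I*sqrt(35)/52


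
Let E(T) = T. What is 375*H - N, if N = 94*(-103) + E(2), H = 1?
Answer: 10055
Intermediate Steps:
N = -9680 (N = 94*(-103) + 2 = -9682 + 2 = -9680)
375*H - N = 375*1 - 1*(-9680) = 375 + 9680 = 10055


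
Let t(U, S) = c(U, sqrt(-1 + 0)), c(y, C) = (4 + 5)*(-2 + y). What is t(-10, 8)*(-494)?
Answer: 53352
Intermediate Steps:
c(y, C) = -18 + 9*y (c(y, C) = 9*(-2 + y) = -18 + 9*y)
t(U, S) = -18 + 9*U
t(-10, 8)*(-494) = (-18 + 9*(-10))*(-494) = (-18 - 90)*(-494) = -108*(-494) = 53352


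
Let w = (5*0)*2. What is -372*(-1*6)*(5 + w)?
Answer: 11160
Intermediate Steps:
w = 0 (w = 0*2 = 0)
-372*(-1*6)*(5 + w) = -372*(-1*6)*(5 + 0) = -(-2232)*5 = -372*(-30) = 11160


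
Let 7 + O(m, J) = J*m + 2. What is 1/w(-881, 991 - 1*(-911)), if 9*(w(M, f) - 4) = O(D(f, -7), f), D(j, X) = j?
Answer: 9/3617635 ≈ 2.4878e-6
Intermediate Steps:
O(m, J) = -5 + J*m (O(m, J) = -7 + (J*m + 2) = -7 + (2 + J*m) = -5 + J*m)
w(M, f) = 31/9 + f²/9 (w(M, f) = 4 + (-5 + f*f)/9 = 4 + (-5 + f²)/9 = 4 + (-5/9 + f²/9) = 31/9 + f²/9)
1/w(-881, 991 - 1*(-911)) = 1/(31/9 + (991 - 1*(-911))²/9) = 1/(31/9 + (991 + 911)²/9) = 1/(31/9 + (⅑)*1902²) = 1/(31/9 + (⅑)*3617604) = 1/(31/9 + 401956) = 1/(3617635/9) = 9/3617635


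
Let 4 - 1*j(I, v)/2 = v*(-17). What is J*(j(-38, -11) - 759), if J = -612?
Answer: 688500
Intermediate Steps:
j(I, v) = 8 + 34*v (j(I, v) = 8 - 2*v*(-17) = 8 - (-34)*v = 8 + 34*v)
J*(j(-38, -11) - 759) = -612*((8 + 34*(-11)) - 759) = -612*((8 - 374) - 759) = -612*(-366 - 759) = -612*(-1125) = 688500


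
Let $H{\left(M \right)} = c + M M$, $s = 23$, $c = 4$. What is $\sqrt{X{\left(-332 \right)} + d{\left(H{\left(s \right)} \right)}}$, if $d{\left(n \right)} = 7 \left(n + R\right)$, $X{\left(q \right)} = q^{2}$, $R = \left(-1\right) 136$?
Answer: $\sqrt{113003} \approx 336.16$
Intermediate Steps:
$R = -136$
$H{\left(M \right)} = 4 + M^{2}$ ($H{\left(M \right)} = 4 + M M = 4 + M^{2}$)
$d{\left(n \right)} = -952 + 7 n$ ($d{\left(n \right)} = 7 \left(n - 136\right) = 7 \left(-136 + n\right) = -952 + 7 n$)
$\sqrt{X{\left(-332 \right)} + d{\left(H{\left(s \right)} \right)}} = \sqrt{\left(-332\right)^{2} - \left(952 - 7 \left(4 + 23^{2}\right)\right)} = \sqrt{110224 - \left(952 - 7 \left(4 + 529\right)\right)} = \sqrt{110224 + \left(-952 + 7 \cdot 533\right)} = \sqrt{110224 + \left(-952 + 3731\right)} = \sqrt{110224 + 2779} = \sqrt{113003}$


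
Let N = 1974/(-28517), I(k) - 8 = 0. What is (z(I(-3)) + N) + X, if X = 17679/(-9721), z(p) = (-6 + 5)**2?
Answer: -246127540/277213757 ≈ -0.88786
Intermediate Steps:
I(k) = 8 (I(k) = 8 + 0 = 8)
N = -1974/28517 (N = 1974*(-1/28517) = -1974/28517 ≈ -0.069222)
z(p) = 1 (z(p) = (-1)**2 = 1)
X = -17679/9721 (X = 17679*(-1/9721) = -17679/9721 ≈ -1.8186)
(z(I(-3)) + N) + X = (1 - 1974/28517) - 17679/9721 = 26543/28517 - 17679/9721 = -246127540/277213757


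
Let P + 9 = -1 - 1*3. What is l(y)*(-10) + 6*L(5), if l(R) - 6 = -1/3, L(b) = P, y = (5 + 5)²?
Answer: -404/3 ≈ -134.67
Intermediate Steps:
y = 100 (y = 10² = 100)
P = -13 (P = -9 + (-1 - 1*3) = -9 + (-1 - 3) = -9 - 4 = -13)
L(b) = -13
l(R) = 17/3 (l(R) = 6 - 1/3 = 6 - 1*⅓ = 6 - ⅓ = 17/3)
l(y)*(-10) + 6*L(5) = (17/3)*(-10) + 6*(-13) = -170/3 - 78 = -404/3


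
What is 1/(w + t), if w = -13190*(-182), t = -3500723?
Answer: -1/1100143 ≈ -9.0897e-7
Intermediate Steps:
w = 2400580
1/(w + t) = 1/(2400580 - 3500723) = 1/(-1100143) = -1/1100143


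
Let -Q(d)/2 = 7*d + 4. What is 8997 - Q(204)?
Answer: 11861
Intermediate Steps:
Q(d) = -8 - 14*d (Q(d) = -2*(7*d + 4) = -2*(4 + 7*d) = -8 - 14*d)
8997 - Q(204) = 8997 - (-8 - 14*204) = 8997 - (-8 - 2856) = 8997 - 1*(-2864) = 8997 + 2864 = 11861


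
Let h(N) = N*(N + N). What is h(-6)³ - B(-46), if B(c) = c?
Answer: 373294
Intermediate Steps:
h(N) = 2*N² (h(N) = N*(2*N) = 2*N²)
h(-6)³ - B(-46) = (2*(-6)²)³ - 1*(-46) = (2*36)³ + 46 = 72³ + 46 = 373248 + 46 = 373294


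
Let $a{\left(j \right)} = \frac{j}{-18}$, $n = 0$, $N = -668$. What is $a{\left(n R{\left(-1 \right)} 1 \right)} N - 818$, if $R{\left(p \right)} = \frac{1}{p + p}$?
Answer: $-818$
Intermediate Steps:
$R{\left(p \right)} = \frac{1}{2 p}$
$a{\left(j \right)} = - \frac{j}{18}$ ($a{\left(j \right)} = j \left(- \frac{1}{18}\right) = - \frac{j}{18}$)
$a{\left(n R{\left(-1 \right)} 1 \right)} N - 818 = - \frac{0 \frac{1}{2 \left(-1\right)} 1}{18} \left(-668\right) - 818 = - \frac{0 \cdot \frac{1}{2} \left(-1\right) 1}{18} \left(-668\right) - 818 = - \frac{0 \left(- \frac{1}{2}\right) 1}{18} \left(-668\right) - 818 = - \frac{0 \cdot 1}{18} \left(-668\right) - 818 = \left(- \frac{1}{18}\right) 0 \left(-668\right) - 818 = 0 \left(-668\right) - 818 = 0 - 818 = -818$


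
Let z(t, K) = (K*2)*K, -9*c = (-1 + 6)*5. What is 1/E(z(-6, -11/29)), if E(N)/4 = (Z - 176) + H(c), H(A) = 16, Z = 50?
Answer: -1/440 ≈ -0.0022727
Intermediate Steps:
c = -25/9 (c = -(-1 + 6)*5/9 = -5*5/9 = -⅑*25 = -25/9 ≈ -2.7778)
z(t, K) = 2*K² (z(t, K) = (2*K)*K = 2*K²)
E(N) = -440 (E(N) = 4*((50 - 176) + 16) = 4*(-126 + 16) = 4*(-110) = -440)
1/E(z(-6, -11/29)) = 1/(-440) = -1/440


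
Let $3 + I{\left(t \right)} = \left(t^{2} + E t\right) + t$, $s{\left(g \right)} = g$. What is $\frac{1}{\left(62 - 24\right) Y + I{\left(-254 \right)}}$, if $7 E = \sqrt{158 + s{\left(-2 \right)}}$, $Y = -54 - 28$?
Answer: $\frac{998669}{61058263835} + \frac{3556 \sqrt{39}}{183174791505} \approx 1.6477 \cdot 10^{-5}$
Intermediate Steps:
$Y = -82$
$E = \frac{2 \sqrt{39}}{7}$ ($E = \frac{\sqrt{158 - 2}}{7} = \frac{\sqrt{156}}{7} = \frac{2 \sqrt{39}}{7} \approx 1.7843$)
$I{\left(t \right)} = -3 + t + t^{2} + \frac{2 t \sqrt{39}}{7}$ ($I{\left(t \right)} = -3 + \left(\left(t^{2} + \frac{2 \sqrt{39}}{7} t\right) + t\right) = -3 + \left(\left(t^{2} + \frac{2 t \sqrt{39}}{7}\right) + t\right) = -3 + \left(t + t^{2} + \frac{2 t \sqrt{39}}{7}\right) = -3 + t + t^{2} + \frac{2 t \sqrt{39}}{7}$)
$\frac{1}{\left(62 - 24\right) Y + I{\left(-254 \right)}} = \frac{1}{\left(62 - 24\right) \left(-82\right) + \left(-3 - 254 + \left(-254\right)^{2} + \frac{2}{7} \left(-254\right) \sqrt{39}\right)} = \frac{1}{38 \left(-82\right) - \left(-64259 + \frac{508 \sqrt{39}}{7}\right)} = \frac{1}{-3116 + \left(64259 - \frac{508 \sqrt{39}}{7}\right)} = \frac{1}{61143 - \frac{508 \sqrt{39}}{7}}$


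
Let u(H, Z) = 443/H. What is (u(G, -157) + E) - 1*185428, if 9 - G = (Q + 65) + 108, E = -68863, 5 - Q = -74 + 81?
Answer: -41195585/162 ≈ -2.5429e+5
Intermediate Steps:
Q = -2 (Q = 5 - (-74 + 81) = 5 - 1*7 = 5 - 7 = -2)
G = -162 (G = 9 - ((-2 + 65) + 108) = 9 - (63 + 108) = 9 - 1*171 = 9 - 171 = -162)
(u(G, -157) + E) - 1*185428 = (443/(-162) - 68863) - 1*185428 = (443*(-1/162) - 68863) - 185428 = (-443/162 - 68863) - 185428 = -11156249/162 - 185428 = -41195585/162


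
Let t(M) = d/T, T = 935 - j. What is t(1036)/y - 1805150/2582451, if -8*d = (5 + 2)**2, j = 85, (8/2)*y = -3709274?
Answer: -11382853007329901/16284331195975800 ≈ -0.69901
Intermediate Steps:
y = -1854637/2 (y = (1/4)*(-3709274) = -1854637/2 ≈ -9.2732e+5)
T = 850 (T = 935 - 1*85 = 935 - 85 = 850)
d = -49/8 (d = -(5 + 2)**2/8 = -1/8*7**2 = -1/8*49 = -49/8 ≈ -6.1250)
t(M) = -49/6800 (t(M) = -49/8/850 = -49/8*1/850 = -49/6800)
t(1036)/y - 1805150/2582451 = -49/(6800*(-1854637/2)) - 1805150/2582451 = -49/6800*(-2/1854637) - 1805150*1/2582451 = 49/6305765800 - 1805150/2582451 = -11382853007329901/16284331195975800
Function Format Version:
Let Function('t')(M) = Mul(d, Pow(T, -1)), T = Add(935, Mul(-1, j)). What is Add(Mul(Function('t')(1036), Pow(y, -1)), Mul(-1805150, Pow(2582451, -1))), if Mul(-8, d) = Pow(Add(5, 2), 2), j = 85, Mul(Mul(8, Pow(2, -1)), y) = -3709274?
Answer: Rational(-11382853007329901, 16284331195975800) ≈ -0.69901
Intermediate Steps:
y = Rational(-1854637, 2) (y = Mul(Rational(1, 4), -3709274) = Rational(-1854637, 2) ≈ -9.2732e+5)
T = 850 (T = Add(935, Mul(-1, 85)) = Add(935, -85) = 850)
d = Rational(-49, 8) (d = Mul(Rational(-1, 8), Pow(Add(5, 2), 2)) = Mul(Rational(-1, 8), Pow(7, 2)) = Mul(Rational(-1, 8), 49) = Rational(-49, 8) ≈ -6.1250)
Function('t')(M) = Rational(-49, 6800) (Function('t')(M) = Mul(Rational(-49, 8), Pow(850, -1)) = Mul(Rational(-49, 8), Rational(1, 850)) = Rational(-49, 6800))
Add(Mul(Function('t')(1036), Pow(y, -1)), Mul(-1805150, Pow(2582451, -1))) = Add(Mul(Rational(-49, 6800), Pow(Rational(-1854637, 2), -1)), Mul(-1805150, Pow(2582451, -1))) = Add(Mul(Rational(-49, 6800), Rational(-2, 1854637)), Mul(-1805150, Rational(1, 2582451))) = Add(Rational(49, 6305765800), Rational(-1805150, 2582451)) = Rational(-11382853007329901, 16284331195975800)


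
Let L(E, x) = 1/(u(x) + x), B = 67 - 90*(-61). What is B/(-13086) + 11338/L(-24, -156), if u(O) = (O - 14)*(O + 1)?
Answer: 3886379361635/13086 ≈ 2.9699e+8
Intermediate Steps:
u(O) = (1 + O)*(-14 + O) (u(O) = (-14 + O)*(1 + O) = (1 + O)*(-14 + O))
B = 5557 (B = 67 + 5490 = 5557)
L(E, x) = 1/(-14 + x² - 12*x) (L(E, x) = 1/((-14 + x² - 13*x) + x) = 1/(-14 + x² - 12*x))
B/(-13086) + 11338/L(-24, -156) = 5557/(-13086) + 11338/(1/(-14 + (-156)² - 12*(-156))) = 5557*(-1/13086) + 11338/(1/(-14 + 24336 + 1872)) = -5557/13086 + 11338/(1/26194) = -5557/13086 + 11338*26194 = -5557/13086 + 296987572 = 3886379361635/13086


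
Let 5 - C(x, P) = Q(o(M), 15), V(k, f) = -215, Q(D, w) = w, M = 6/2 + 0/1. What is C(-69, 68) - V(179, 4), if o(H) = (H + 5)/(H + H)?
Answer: 205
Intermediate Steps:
M = 3 (M = 6*(½) + 0*1 = 3 + 0 = 3)
o(H) = (5 + H)/(2*H) (o(H) = (5 + H)/((2*H)) = (5 + H)*(1/(2*H)) = (5 + H)/(2*H))
C(x, P) = -10 (C(x, P) = 5 - 1*15 = 5 - 15 = -10)
C(-69, 68) - V(179, 4) = -10 - 1*(-215) = -10 + 215 = 205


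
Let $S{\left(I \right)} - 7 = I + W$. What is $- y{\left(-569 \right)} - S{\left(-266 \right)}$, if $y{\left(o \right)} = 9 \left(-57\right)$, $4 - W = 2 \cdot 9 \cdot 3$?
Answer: $822$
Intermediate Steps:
$W = -50$ ($W = 4 - 2 \cdot 9 \cdot 3 = 4 - 18 \cdot 3 = 4 - 54 = -50$)
$y{\left(o \right)} = -513$
$S{\left(I \right)} = -43 + I$ ($S{\left(I \right)} = 7 + \left(I - 50\right) = 7 + \left(-50 + I\right) = -43 + I$)
$- y{\left(-569 \right)} - S{\left(-266 \right)} = \left(-1\right) \left(-513\right) - \left(-43 - 266\right) = 513 - -309 = 513 + 309 = 822$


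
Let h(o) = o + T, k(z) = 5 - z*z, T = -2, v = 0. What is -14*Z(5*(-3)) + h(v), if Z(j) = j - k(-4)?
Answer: 54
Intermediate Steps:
k(z) = 5 - z²
h(o) = -2 + o (h(o) = o - 2 = -2 + o)
Z(j) = 11 + j (Z(j) = j - (5 - 1*(-4)²) = j - (5 - 1*16) = j - (5 - 16) = j - 1*(-11) = j + 11 = 11 + j)
-14*Z(5*(-3)) + h(v) = -14*(11 + 5*(-3)) + (-2 + 0) = -14*(11 - 15) - 2 = -14*(-4) - 2 = 56 - 2 = 54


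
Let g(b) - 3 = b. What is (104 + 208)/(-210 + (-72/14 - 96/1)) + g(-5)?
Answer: -1090/363 ≈ -3.0028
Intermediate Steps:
g(b) = 3 + b
(104 + 208)/(-210 + (-72/14 - 96/1)) + g(-5) = (104 + 208)/(-210 + (-72/14 - 96/1)) + (3 - 5) = 312/(-210 + (-72*1/14 - 96*1)) - 2 = 312/(-210 + (-36/7 - 96)) - 2 = 312/(-210 - 708/7) - 2 = 312/(-2178/7) - 2 = 312*(-7/2178) - 2 = -364/363 - 2 = -1090/363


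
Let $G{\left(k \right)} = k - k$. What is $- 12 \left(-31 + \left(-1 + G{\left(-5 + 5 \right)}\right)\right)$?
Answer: $384$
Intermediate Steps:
$G{\left(k \right)} = 0$
$- 12 \left(-31 + \left(-1 + G{\left(-5 + 5 \right)}\right)\right) = - 12 \left(-31 + \left(-1 + 0\right)\right) = - 12 \left(-31 - 1\right) = \left(-12\right) \left(-32\right) = 384$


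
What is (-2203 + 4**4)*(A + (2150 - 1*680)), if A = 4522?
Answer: -11666424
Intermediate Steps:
(-2203 + 4**4)*(A + (2150 - 1*680)) = (-2203 + 4**4)*(4522 + (2150 - 1*680)) = (-2203 + 256)*(4522 + (2150 - 680)) = -1947*(4522 + 1470) = -1947*5992 = -11666424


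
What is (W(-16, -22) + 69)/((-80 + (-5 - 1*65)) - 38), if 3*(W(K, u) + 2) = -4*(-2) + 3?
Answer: -53/141 ≈ -0.37589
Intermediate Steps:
W(K, u) = 5/3 (W(K, u) = -2 + (-4*(-2) + 3)/3 = -2 + (8 + 3)/3 = -2 + (1/3)*11 = -2 + 11/3 = 5/3)
(W(-16, -22) + 69)/((-80 + (-5 - 1*65)) - 38) = (5/3 + 69)/((-80 + (-5 - 1*65)) - 38) = 212/(3*((-80 + (-5 - 65)) - 38)) = 212/(3*((-80 - 70) - 38)) = 212/(3*(-150 - 38)) = (212/3)/(-188) = (212/3)*(-1/188) = -53/141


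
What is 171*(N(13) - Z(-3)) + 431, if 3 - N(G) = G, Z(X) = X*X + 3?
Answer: -3331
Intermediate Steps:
Z(X) = 3 + X² (Z(X) = X² + 3 = 3 + X²)
N(G) = 3 - G
171*(N(13) - Z(-3)) + 431 = 171*((3 - 1*13) - (3 + (-3)²)) + 431 = 171*((3 - 13) - (3 + 9)) + 431 = 171*(-10 - 1*12) + 431 = 171*(-10 - 12) + 431 = 171*(-22) + 431 = -3762 + 431 = -3331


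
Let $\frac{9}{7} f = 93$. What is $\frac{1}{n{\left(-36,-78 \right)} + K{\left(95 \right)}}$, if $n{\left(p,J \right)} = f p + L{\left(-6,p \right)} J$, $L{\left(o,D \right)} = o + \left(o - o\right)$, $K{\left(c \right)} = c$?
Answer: $- \frac{1}{2041} \approx -0.00048996$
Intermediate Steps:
$f = \frac{217}{3}$ ($f = \frac{7}{9} \cdot 93 = \frac{217}{3} \approx 72.333$)
$L{\left(o,D \right)} = o$ ($L{\left(o,D \right)} = o + 0 = o$)
$n{\left(p,J \right)} = - 6 J + \frac{217 p}{3}$ ($n{\left(p,J \right)} = \frac{217 p}{3} - 6 J = - 6 J + \frac{217 p}{3}$)
$\frac{1}{n{\left(-36,-78 \right)} + K{\left(95 \right)}} = \frac{1}{\left(\left(-6\right) \left(-78\right) + \frac{217}{3} \left(-36\right)\right) + 95} = \frac{1}{\left(468 - 2604\right) + 95} = \frac{1}{-2136 + 95} = \frac{1}{-2041} = - \frac{1}{2041}$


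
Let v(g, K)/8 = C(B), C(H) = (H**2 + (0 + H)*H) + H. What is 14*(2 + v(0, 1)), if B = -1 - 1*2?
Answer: 1708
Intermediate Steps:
B = -3 (B = -1 - 2 = -3)
C(H) = H + 2*H**2 (C(H) = (H**2 + H*H) + H = (H**2 + H**2) + H = 2*H**2 + H = H + 2*H**2)
v(g, K) = 120 (v(g, K) = 8*(-3*(1 + 2*(-3))) = 8*(-3*(1 - 6)) = 8*(-3*(-5)) = 8*15 = 120)
14*(2 + v(0, 1)) = 14*(2 + 120) = 14*122 = 1708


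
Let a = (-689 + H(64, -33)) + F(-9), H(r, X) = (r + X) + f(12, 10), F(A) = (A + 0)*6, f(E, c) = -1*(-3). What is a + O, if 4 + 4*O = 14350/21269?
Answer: -30194805/42538 ≈ -709.83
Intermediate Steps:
f(E, c) = 3
F(A) = 6*A (F(A) = A*6 = 6*A)
H(r, X) = 3 + X + r (H(r, X) = (r + X) + 3 = (X + r) + 3 = 3 + X + r)
O = -35363/42538 (O = -1 + (14350/21269)/4 = -1 + (14350*(1/21269))/4 = -1 + (¼)*(14350/21269) = -1 + 7175/42538 = -35363/42538 ≈ -0.83133)
a = -709 (a = (-689 + (3 - 33 + 64)) + 6*(-9) = (-689 + 34) - 54 = -655 - 54 = -709)
a + O = -709 - 35363/42538 = -30194805/42538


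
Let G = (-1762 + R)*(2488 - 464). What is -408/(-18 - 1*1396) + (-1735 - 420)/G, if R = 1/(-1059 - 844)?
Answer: 126125053837/436196381656 ≈ 0.28915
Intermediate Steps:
R = -1/1903 (R = 1/(-1903) = -1/1903 ≈ -0.00052549)
G = -616968008/173 (G = (-1762 - 1/1903)*(2488 - 464) = -3353087/1903*2024 = -616968008/173 ≈ -3.5663e+6)
-408/(-18 - 1*1396) + (-1735 - 420)/G = -408/(-18 - 1*1396) + (-1735 - 420)/(-616968008/173) = -408/(-18 - 1396) - 2155*(-173/616968008) = -408/(-1414) + 372815/616968008 = -408*(-1/1414) + 372815/616968008 = 204/707 + 372815/616968008 = 126125053837/436196381656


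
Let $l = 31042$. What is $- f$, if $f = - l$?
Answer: $31042$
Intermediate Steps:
$f = -31042$ ($f = \left(-1\right) 31042 = -31042$)
$- f = \left(-1\right) \left(-31042\right) = 31042$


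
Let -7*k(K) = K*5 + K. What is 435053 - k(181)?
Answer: 3046457/7 ≈ 4.3521e+5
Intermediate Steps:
k(K) = -6*K/7 (k(K) = -(K*5 + K)/7 = -(5*K + K)/7 = -6*K/7)
435053 - k(181) = 435053 - (-6)*181/7 = 435053 - 1*(-1086/7) = 435053 + 1086/7 = 3046457/7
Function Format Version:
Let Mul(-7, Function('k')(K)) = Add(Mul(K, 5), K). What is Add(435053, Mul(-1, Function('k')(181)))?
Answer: Rational(3046457, 7) ≈ 4.3521e+5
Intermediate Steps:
Function('k')(K) = Mul(Rational(-6, 7), K) (Function('k')(K) = Mul(Rational(-1, 7), Add(Mul(K, 5), K)) = Mul(Rational(-1, 7), Add(Mul(5, K), K)) = Mul(Rational(-1, 7), Mul(6, K)) = Mul(Rational(-6, 7), K))
Add(435053, Mul(-1, Function('k')(181))) = Add(435053, Mul(-1, Mul(Rational(-6, 7), 181))) = Add(435053, Mul(-1, Rational(-1086, 7))) = Add(435053, Rational(1086, 7)) = Rational(3046457, 7)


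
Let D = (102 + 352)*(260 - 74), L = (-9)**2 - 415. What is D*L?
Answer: -28204296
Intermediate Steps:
L = -334 (L = 81 - 415 = -334)
D = 84444 (D = 454*186 = 84444)
D*L = 84444*(-334) = -28204296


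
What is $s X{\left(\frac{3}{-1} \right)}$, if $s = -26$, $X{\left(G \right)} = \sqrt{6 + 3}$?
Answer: $-78$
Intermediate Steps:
$X{\left(G \right)} = 3$ ($X{\left(G \right)} = \sqrt{9} = 3$)
$s X{\left(\frac{3}{-1} \right)} = \left(-26\right) 3 = -78$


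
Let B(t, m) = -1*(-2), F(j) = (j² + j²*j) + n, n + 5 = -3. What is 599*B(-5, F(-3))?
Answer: 1198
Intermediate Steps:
n = -8 (n = -5 - 3 = -8)
F(j) = -8 + j² + j³ (F(j) = (j² + j²*j) - 8 = (j² + j³) - 8 = -8 + j² + j³)
B(t, m) = 2
599*B(-5, F(-3)) = 599*2 = 1198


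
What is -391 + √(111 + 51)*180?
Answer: -391 + 1620*√2 ≈ 1900.0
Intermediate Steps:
-391 + √(111 + 51)*180 = -391 + √162*180 = -391 + (9*√2)*180 = -391 + 1620*√2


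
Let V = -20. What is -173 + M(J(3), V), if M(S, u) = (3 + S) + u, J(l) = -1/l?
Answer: -571/3 ≈ -190.33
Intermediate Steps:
M(S, u) = 3 + S + u
-173 + M(J(3), V) = -173 + (3 - 1/3 - 20) = -173 + (3 - 1*⅓ - 20) = -173 + (3 - ⅓ - 20) = -173 - 52/3 = -571/3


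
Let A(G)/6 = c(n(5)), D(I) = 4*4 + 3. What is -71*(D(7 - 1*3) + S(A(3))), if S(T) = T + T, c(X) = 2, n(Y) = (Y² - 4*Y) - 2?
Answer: -3053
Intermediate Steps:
D(I) = 19 (D(I) = 16 + 3 = 19)
n(Y) = -2 + Y² - 4*Y
A(G) = 12 (A(G) = 6*2 = 12)
S(T) = 2*T
-71*(D(7 - 1*3) + S(A(3))) = -71*(19 + 2*12) = -71*(19 + 24) = -71*43 = -3053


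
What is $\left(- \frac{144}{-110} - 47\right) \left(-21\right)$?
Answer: $\frac{52773}{55} \approx 959.51$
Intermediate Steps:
$\left(- \frac{144}{-110} - 47\right) \left(-21\right) = \left(\left(-144\right) \left(- \frac{1}{110}\right) - 47\right) \left(-21\right) = \left(\frac{72}{55} - 47\right) \left(-21\right) = \left(- \frac{2513}{55}\right) \left(-21\right) = \frac{52773}{55}$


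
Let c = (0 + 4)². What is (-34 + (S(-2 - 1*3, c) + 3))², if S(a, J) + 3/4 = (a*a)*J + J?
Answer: 2362369/16 ≈ 1.4765e+5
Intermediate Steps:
c = 16 (c = 4² = 16)
S(a, J) = -¾ + J + J*a² (S(a, J) = -¾ + ((a*a)*J + J) = -¾ + (a²*J + J) = -¾ + (J*a² + J) = -¾ + (J + J*a²) = -¾ + J + J*a²)
(-34 + (S(-2 - 1*3, c) + 3))² = (-34 + ((-¾ + 16 + 16*(-2 - 1*3)²) + 3))² = (-34 + ((-¾ + 16 + 16*(-2 - 3)²) + 3))² = (-34 + ((-¾ + 16 + 16*(-5)²) + 3))² = (-34 + ((-¾ + 16 + 16*25) + 3))² = (-34 + ((-¾ + 16 + 400) + 3))² = (-34 + (1661/4 + 3))² = (-34 + 1673/4)² = (1537/4)² = 2362369/16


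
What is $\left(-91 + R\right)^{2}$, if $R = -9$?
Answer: $10000$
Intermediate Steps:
$\left(-91 + R\right)^{2} = \left(-91 - 9\right)^{2} = \left(-100\right)^{2} = 10000$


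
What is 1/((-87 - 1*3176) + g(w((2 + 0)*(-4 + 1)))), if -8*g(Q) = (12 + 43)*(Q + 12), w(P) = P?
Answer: -4/13217 ≈ -0.00030264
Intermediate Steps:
g(Q) = -165/2 - 55*Q/8 (g(Q) = -(12 + 43)*(Q + 12)/8 = -55*(12 + Q)/8 = -(660 + 55*Q)/8 = -165/2 - 55*Q/8)
1/((-87 - 1*3176) + g(w((2 + 0)*(-4 + 1)))) = 1/((-87 - 1*3176) + (-165/2 - 55*(2 + 0)*(-4 + 1)/8)) = 1/((-87 - 3176) + (-165/2 - 55*(-3)/4)) = 1/(-3263 + (-165/2 - 55/8*(-6))) = 1/(-3263 + (-165/2 + 165/4)) = 1/(-3263 - 165/4) = 1/(-13217/4) = -4/13217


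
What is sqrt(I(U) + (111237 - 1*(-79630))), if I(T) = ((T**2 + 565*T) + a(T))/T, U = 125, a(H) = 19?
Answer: 6*sqrt(3325645)/25 ≈ 437.67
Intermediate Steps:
I(T) = (19 + T**2 + 565*T)/T (I(T) = ((T**2 + 565*T) + 19)/T = (19 + T**2 + 565*T)/T)
sqrt(I(U) + (111237 - 1*(-79630))) = sqrt((565 + 125 + 19/125) + (111237 - 1*(-79630))) = sqrt((565 + 125 + 19*(1/125)) + (111237 + 79630)) = sqrt((565 + 125 + 19/125) + 190867) = sqrt(86269/125 + 190867) = sqrt(23944644/125) = 6*sqrt(3325645)/25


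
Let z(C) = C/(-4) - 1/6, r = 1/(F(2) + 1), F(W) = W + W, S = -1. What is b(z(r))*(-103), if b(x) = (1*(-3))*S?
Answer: -309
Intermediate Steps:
F(W) = 2*W
r = ⅕ (r = 1/(2*2 + 1) = 1/(4 + 1) = 1/5 = ⅕ ≈ 0.20000)
z(C) = -⅙ - C/4 (z(C) = C*(-¼) - 1*⅙ = -C/4 - ⅙ = -⅙ - C/4)
b(x) = 3 (b(x) = (1*(-3))*(-1) = -3*(-1) = 3)
b(z(r))*(-103) = 3*(-103) = -309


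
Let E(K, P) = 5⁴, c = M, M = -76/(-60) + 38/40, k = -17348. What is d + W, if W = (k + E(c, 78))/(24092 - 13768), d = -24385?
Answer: -251767463/10324 ≈ -24387.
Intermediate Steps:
M = 133/60 (M = -76*(-1/60) + 38*(1/40) = 19/15 + 19/20 = 133/60 ≈ 2.2167)
c = 133/60 ≈ 2.2167
E(K, P) = 625
W = -16723/10324 (W = (-17348 + 625)/(24092 - 13768) = -16723/10324 ≈ -1.6198)
d + W = -24385 - 16723/10324 = -251767463/10324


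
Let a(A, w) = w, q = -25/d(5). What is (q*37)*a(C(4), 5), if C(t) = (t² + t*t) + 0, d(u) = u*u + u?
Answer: -925/6 ≈ -154.17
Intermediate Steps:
d(u) = u + u² (d(u) = u² + u = u + u²)
C(t) = 2*t² (C(t) = (t² + t²) + 0 = 2*t² + 0 = 2*t²)
q = -⅚ (q = -25*1/(5*(1 + 5)) = -25/(5*6) = -25/30 = -25*1/30 = -⅚ ≈ -0.83333)
(q*37)*a(C(4), 5) = -⅚*37*5 = -185/6*5 = -925/6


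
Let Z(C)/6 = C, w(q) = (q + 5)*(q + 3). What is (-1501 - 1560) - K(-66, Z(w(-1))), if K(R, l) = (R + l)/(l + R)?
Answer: -3062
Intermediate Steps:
w(q) = (3 + q)*(5 + q) (w(q) = (5 + q)*(3 + q) = (3 + q)*(5 + q))
Z(C) = 6*C
K(R, l) = 1 (K(R, l) = (R + l)/(R + l) = 1)
(-1501 - 1560) - K(-66, Z(w(-1))) = (-1501 - 1560) - 1*1 = -3061 - 1 = -3062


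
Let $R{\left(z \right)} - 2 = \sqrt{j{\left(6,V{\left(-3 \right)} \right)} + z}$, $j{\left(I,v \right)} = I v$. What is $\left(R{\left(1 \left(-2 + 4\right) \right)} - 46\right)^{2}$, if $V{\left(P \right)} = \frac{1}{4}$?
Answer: $\frac{\left(88 - \sqrt{14}\right)^{2}}{4} \approx 1774.9$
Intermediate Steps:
$V{\left(P \right)} = \frac{1}{4}$
$R{\left(z \right)} = 2 + \sqrt{\frac{3}{2} + z}$ ($R{\left(z \right)} = 2 + \sqrt{6 \cdot \frac{1}{4} + z} = 2 + \sqrt{\frac{3}{2} + z}$)
$\left(R{\left(1 \left(-2 + 4\right) \right)} - 46\right)^{2} = \left(\left(2 + \frac{\sqrt{6 + 4 \cdot 1 \left(-2 + 4\right)}}{2}\right) - 46\right)^{2} = \left(\left(2 + \frac{\sqrt{6 + 4 \cdot 1 \cdot 2}}{2}\right) - 46\right)^{2} = \left(\left(2 + \frac{\sqrt{6 + 4 \cdot 2}}{2}\right) - 46\right)^{2} = \left(\left(2 + \frac{\sqrt{6 + 8}}{2}\right) - 46\right)^{2} = \left(\left(2 + \frac{\sqrt{14}}{2}\right) - 46\right)^{2} = \left(-44 + \frac{\sqrt{14}}{2}\right)^{2}$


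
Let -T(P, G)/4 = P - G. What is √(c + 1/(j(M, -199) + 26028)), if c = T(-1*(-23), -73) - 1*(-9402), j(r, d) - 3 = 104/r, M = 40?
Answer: √38199590353718/65084 ≈ 94.963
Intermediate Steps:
j(r, d) = 3 + 104/r
T(P, G) = -4*P + 4*G (T(P, G) = -4*(P - G) = -4*P + 4*G)
c = 9018 (c = (-(-4)*(-23) + 4*(-73)) - 1*(-9402) = (-4*23 - 292) + 9402 = (-92 - 292) + 9402 = -384 + 9402 = 9018)
√(c + 1/(j(M, -199) + 26028)) = √(9018 + 1/((3 + 104/40) + 26028)) = √(9018 + 1/((3 + 104*(1/40)) + 26028)) = √(9018 + 1/((3 + 13/5) + 26028)) = √(9018 + 1/(28/5 + 26028)) = √(9018 + 1/(130168/5)) = √(9018 + 5/130168) = √(1173855029/130168) = √38199590353718/65084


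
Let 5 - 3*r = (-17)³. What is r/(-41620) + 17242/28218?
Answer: 55946111/97869430 ≈ 0.57164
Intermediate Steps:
r = 4918/3 (r = 5/3 - ⅓*(-17)³ = 5/3 - ⅓*(-4913) = 5/3 + 4913/3 = 4918/3 ≈ 1639.3)
r/(-41620) + 17242/28218 = (4918/3)/(-41620) + 17242/28218 = (4918/3)*(-1/41620) + 17242*(1/28218) = -2459/62430 + 8621/14109 = 55946111/97869430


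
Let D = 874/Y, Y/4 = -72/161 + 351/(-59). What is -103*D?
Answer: 427559489/121518 ≈ 3518.5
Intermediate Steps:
Y = -243036/9499 (Y = 4*(-72/161 + 351/(-59)) = 4*(-72*1/161 + 351*(-1/59)) = 4*(-72/161 - 351/59) = 4*(-60759/9499) = -243036/9499 ≈ -25.585)
D = -4151063/121518 (D = 874/(-243036/9499) = 874*(-9499/243036) = -4151063/121518 ≈ -34.160)
-103*D = -103*(-4151063/121518) = 427559489/121518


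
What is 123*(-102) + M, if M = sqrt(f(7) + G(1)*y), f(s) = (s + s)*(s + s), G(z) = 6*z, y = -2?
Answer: -12546 + 2*sqrt(46) ≈ -12532.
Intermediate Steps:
f(s) = 4*s**2 (f(s) = (2*s)*(2*s) = 4*s**2)
M = 2*sqrt(46) (M = sqrt(4*7**2 + (6*1)*(-2)) = sqrt(4*49 + 6*(-2)) = sqrt(196 - 12) = sqrt(184) = 2*sqrt(46) ≈ 13.565)
123*(-102) + M = 123*(-102) + 2*sqrt(46) = -12546 + 2*sqrt(46)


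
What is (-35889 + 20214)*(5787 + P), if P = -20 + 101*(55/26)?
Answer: -2437415475/26 ≈ -9.3747e+7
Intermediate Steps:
P = 5035/26 (P = -20 + 101*(55*(1/26)) = -20 + 101*(55/26) = -20 + 5555/26 = 5035/26 ≈ 193.65)
(-35889 + 20214)*(5787 + P) = (-35889 + 20214)*(5787 + 5035/26) = -15675*155497/26 = -2437415475/26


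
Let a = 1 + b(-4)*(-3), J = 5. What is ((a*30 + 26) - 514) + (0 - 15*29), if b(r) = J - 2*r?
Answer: -2063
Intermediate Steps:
b(r) = 5 - 2*r
a = -38 (a = 1 + (5 - 2*(-4))*(-3) = 1 + (5 + 8)*(-3) = 1 + 13*(-3) = 1 - 39 = -38)
((a*30 + 26) - 514) + (0 - 15*29) = ((-38*30 + 26) - 514) + (0 - 15*29) = ((-1140 + 26) - 514) + (0 - 435) = (-1114 - 514) - 435 = -1628 - 435 = -2063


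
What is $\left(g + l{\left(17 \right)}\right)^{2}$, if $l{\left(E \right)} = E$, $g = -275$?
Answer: $66564$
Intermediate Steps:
$\left(g + l{\left(17 \right)}\right)^{2} = \left(-275 + 17\right)^{2} = \left(-258\right)^{2} = 66564$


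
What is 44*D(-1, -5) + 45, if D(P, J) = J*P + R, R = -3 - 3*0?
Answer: 133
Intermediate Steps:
R = -3 (R = -3 + 0 = -3)
D(P, J) = -3 + J*P (D(P, J) = J*P - 3 = -3 + J*P)
44*D(-1, -5) + 45 = 44*(-3 - 5*(-1)) + 45 = 44*(-3 + 5) + 45 = 44*2 + 45 = 88 + 45 = 133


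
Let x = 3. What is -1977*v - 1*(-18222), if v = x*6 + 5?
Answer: -27249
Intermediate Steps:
v = 23 (v = 3*6 + 5 = 18 + 5 = 23)
-1977*v - 1*(-18222) = -1977*23 - 1*(-18222) = -45471 + 18222 = -27249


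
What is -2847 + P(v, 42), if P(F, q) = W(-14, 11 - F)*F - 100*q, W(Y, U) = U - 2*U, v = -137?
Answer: 13229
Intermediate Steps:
W(Y, U) = -U
P(F, q) = -100*q + F*(-11 + F) (P(F, q) = (-(11 - F))*F - 100*q = (-11 + F)*F - 100*q = F*(-11 + F) - 100*q = -100*q + F*(-11 + F))
-2847 + P(v, 42) = -2847 + (-100*42 - 137*(-11 - 137)) = -2847 + (-4200 - 137*(-148)) = -2847 + (-4200 + 20276) = -2847 + 16076 = 13229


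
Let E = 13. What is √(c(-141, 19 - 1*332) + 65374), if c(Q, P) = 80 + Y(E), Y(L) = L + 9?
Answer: 2*√16369 ≈ 255.88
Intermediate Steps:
Y(L) = 9 + L
c(Q, P) = 102 (c(Q, P) = 80 + (9 + 13) = 80 + 22 = 102)
√(c(-141, 19 - 1*332) + 65374) = √(102 + 65374) = √65476 = 2*√16369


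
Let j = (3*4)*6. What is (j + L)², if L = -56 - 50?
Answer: 1156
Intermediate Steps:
j = 72 (j = 12*6 = 72)
L = -106
(j + L)² = (72 - 106)² = (-34)² = 1156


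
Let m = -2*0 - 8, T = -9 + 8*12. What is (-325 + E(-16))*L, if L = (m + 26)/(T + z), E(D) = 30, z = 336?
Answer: -590/47 ≈ -12.553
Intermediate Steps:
T = 87 (T = -9 + 96 = 87)
m = -8 (m = 0 - 8 = -8)
L = 2/47 (L = (-8 + 26)/(87 + 336) = 18/423 = 18*(1/423) = 2/47 ≈ 0.042553)
(-325 + E(-16))*L = (-325 + 30)*(2/47) = -295*2/47 = -590/47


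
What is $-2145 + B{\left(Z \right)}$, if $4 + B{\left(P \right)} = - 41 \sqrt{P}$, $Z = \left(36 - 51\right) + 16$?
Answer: $-2190$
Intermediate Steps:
$Z = 1$ ($Z = -15 + 16 = 1$)
$B{\left(P \right)} = -4 - 41 \sqrt{P}$
$-2145 + B{\left(Z \right)} = -2145 - \left(4 + 41 \sqrt{1}\right) = -2145 - 45 = -2190$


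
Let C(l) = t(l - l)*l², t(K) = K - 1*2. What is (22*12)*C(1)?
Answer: -528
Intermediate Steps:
t(K) = -2 + K (t(K) = K - 2 = -2 + K)
C(l) = -2*l² (C(l) = (-2 + (l - l))*l² = (-2 + 0)*l² = -2*l²)
(22*12)*C(1) = (22*12)*(-2*1²) = 264*(-2*1) = 264*(-2) = -528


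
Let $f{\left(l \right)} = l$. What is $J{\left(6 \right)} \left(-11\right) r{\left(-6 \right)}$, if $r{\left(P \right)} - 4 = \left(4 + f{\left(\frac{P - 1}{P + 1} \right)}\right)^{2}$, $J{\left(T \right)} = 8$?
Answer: $- \frac{72952}{25} \approx -2918.1$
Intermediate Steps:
$r{\left(P \right)} = 4 + \left(4 + \frac{-1 + P}{1 + P}\right)^{2}$ ($r{\left(P \right)} = 4 + \left(4 + \frac{P - 1}{P + 1}\right)^{2} = 4 + \left(4 + \frac{-1 + P}{1 + P}\right)^{2}$)
$J{\left(6 \right)} \left(-11\right) r{\left(-6 \right)} = 8 \left(-11\right) \left(4 + \frac{\left(3 + 5 \left(-6\right)\right)^{2}}{\left(1 - 6\right)^{2}}\right) = - 88 \left(4 + \frac{\left(3 - 30\right)^{2}}{25}\right) = - 88 \left(4 + \frac{\left(-27\right)^{2}}{25}\right) = - 88 \left(4 + \frac{1}{25} \cdot 729\right) = - 88 \left(4 + \frac{729}{25}\right) = \left(-88\right) \frac{829}{25} = - \frac{72952}{25}$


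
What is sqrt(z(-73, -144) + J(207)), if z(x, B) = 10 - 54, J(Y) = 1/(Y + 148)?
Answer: I*sqrt(5544745)/355 ≈ 6.633*I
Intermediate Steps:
J(Y) = 1/(148 + Y)
z(x, B) = -44
sqrt(z(-73, -144) + J(207)) = sqrt(-44 + 1/(148 + 207)) = sqrt(-44 + 1/355) = sqrt(-15619/355) = I*sqrt(5544745)/355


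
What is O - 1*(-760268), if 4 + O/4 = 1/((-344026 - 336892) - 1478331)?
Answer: 1641573370744/2159249 ≈ 7.6025e+5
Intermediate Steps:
O = -34547988/2159249 (O = -16 + 4/((-344026 - 336892) - 1478331) = -16 + 4/(-680918 - 1478331) = -16 + 4/(-2159249) = -16 + 4*(-1/2159249) = -16 - 4/2159249 = -34547988/2159249 ≈ -16.000)
O - 1*(-760268) = -34547988/2159249 - 1*(-760268) = -34547988/2159249 + 760268 = 1641573370744/2159249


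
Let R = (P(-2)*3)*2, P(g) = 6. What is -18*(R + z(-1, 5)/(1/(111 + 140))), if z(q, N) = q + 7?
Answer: -27756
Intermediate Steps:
z(q, N) = 7 + q
R = 36 (R = (6*3)*2 = 18*2 = 36)
-18*(R + z(-1, 5)/(1/(111 + 140))) = -18*(36 + (7 - 1)/(1/(111 + 140))) = -18*(36 + 6/(1/251)) = -18*(36 + 6*251) = -18*(36 + 1506) = -18*1542 = -27756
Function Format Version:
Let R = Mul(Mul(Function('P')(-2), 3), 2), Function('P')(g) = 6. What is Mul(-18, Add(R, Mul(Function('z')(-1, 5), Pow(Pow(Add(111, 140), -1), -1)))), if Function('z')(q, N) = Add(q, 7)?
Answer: -27756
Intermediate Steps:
Function('z')(q, N) = Add(7, q)
R = 36 (R = Mul(Mul(6, 3), 2) = Mul(18, 2) = 36)
Mul(-18, Add(R, Mul(Function('z')(-1, 5), Pow(Pow(Add(111, 140), -1), -1)))) = Mul(-18, Add(36, Mul(Add(7, -1), Pow(Pow(Add(111, 140), -1), -1)))) = Mul(-18, Add(36, Mul(6, Pow(Pow(251, -1), -1)))) = Mul(-18, Add(36, Mul(6, Pow(Rational(1, 251), -1)))) = Mul(-18, Add(36, Mul(6, 251))) = Mul(-18, Add(36, 1506)) = Mul(-18, 1542) = -27756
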